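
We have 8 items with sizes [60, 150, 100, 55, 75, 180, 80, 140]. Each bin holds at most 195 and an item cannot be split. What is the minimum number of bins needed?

Total = 180 + 150 + 140 + 100 + 80 + 75 + 60 + 55 = 840.
Lower bound: ⌈840/195⌉ = 5 bins.
A packing using 5 bins:
  bin 1: 180 = 180
  bin 2: 150 = 150
  bin 3: 140 + 55 = 195
  bin 4: 100 + 80 = 180
  bin 5: 75 + 60 = 135
This matches the lower bound, so 5 is optimal.

5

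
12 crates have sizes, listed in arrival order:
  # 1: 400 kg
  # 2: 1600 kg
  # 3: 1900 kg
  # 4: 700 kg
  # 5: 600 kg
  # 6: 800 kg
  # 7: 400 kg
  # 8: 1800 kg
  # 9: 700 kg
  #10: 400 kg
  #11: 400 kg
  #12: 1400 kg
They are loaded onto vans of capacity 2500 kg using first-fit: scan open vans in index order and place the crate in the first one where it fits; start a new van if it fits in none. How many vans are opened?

  400 → van 1 (new)  [load 400/2500]
  1600 → van 1  [load 2000/2500]
  1900 → van 2 (new)  [load 1900/2500]
  700 → van 3 (new)  [load 700/2500]
  600 → van 2  [load 2500/2500]
  800 → van 3  [load 1500/2500]
  400 → van 1  [load 2400/2500]
  1800 → van 4 (new)  [load 1800/2500]
  700 → van 3  [load 2200/2500]
  400 → van 4  [load 2200/2500]
  400 → van 5 (new)  [load 400/2500]
  1400 → van 5  [load 1800/2500]
5 vans opened.

5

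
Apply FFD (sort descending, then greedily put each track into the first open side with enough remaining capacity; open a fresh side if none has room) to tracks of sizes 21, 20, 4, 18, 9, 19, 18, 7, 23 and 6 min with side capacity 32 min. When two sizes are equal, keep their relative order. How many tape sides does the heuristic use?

6

Sorted descending: 23, 21, 20, 19, 18, 18, 9, 7, 6, 4.
  23 → side 1 (new)  [load 23/32]
  21 → side 2 (new)  [load 21/32]
  20 → side 3 (new)  [load 20/32]
  19 → side 4 (new)  [load 19/32]
  18 → side 5 (new)  [load 18/32]
  18 → side 6 (new)  [load 18/32]
  9 → side 1  [load 32/32]
  7 → side 2  [load 28/32]
  6 → side 3  [load 26/32]
  4 → side 2  [load 32/32]
6 tape sides opened.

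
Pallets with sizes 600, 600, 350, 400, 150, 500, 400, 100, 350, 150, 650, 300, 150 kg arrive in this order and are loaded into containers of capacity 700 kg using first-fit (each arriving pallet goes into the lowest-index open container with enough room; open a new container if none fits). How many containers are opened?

  600 → container 1 (new)  [load 600/700]
  600 → container 2 (new)  [load 600/700]
  350 → container 3 (new)  [load 350/700]
  400 → container 4 (new)  [load 400/700]
  150 → container 3  [load 500/700]
  500 → container 5 (new)  [load 500/700]
  400 → container 6 (new)  [load 400/700]
  100 → container 1  [load 700/700]
  350 → container 7 (new)  [load 350/700]
  150 → container 3  [load 650/700]
  650 → container 8 (new)  [load 650/700]
  300 → container 4  [load 700/700]
  150 → container 5  [load 650/700]
8 containers opened.

8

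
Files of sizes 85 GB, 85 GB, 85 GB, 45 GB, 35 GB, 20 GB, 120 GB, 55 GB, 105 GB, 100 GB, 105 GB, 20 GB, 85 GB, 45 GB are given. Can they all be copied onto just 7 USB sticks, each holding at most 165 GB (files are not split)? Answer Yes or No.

Total = 990 GB; ⌈990/165⌉ = 6.
8 files each exceed half the capacity and cannot share a USB stick, forcing at least 8 USB sticks.
At least 8 USB sticks are required, but only 7 are allowed.

No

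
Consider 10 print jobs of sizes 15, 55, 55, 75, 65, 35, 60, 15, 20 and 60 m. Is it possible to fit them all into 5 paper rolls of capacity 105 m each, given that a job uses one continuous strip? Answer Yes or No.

Total = 455 m; ⌈455/105⌉ = 5.
6 print jobs each exceed half the capacity and cannot share a roll, forcing at least 6 paper rolls.
At least 6 paper rolls are required, but only 5 are allowed.

No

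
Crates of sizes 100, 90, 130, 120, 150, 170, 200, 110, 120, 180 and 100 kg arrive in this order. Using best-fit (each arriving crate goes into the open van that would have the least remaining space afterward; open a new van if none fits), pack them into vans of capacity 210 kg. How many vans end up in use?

9

  100 → van 1 (new)  [load 100/210]
  90 → van 1  [load 190/210]
  130 → van 2 (new)  [load 130/210]
  120 → van 3 (new)  [load 120/210]
  150 → van 4 (new)  [load 150/210]
  170 → van 5 (new)  [load 170/210]
  200 → van 6 (new)  [load 200/210]
  110 → van 7 (new)  [load 110/210]
  120 → van 8 (new)  [load 120/210]
  180 → van 9 (new)  [load 180/210]
  100 → van 7  [load 210/210]
9 vans opened.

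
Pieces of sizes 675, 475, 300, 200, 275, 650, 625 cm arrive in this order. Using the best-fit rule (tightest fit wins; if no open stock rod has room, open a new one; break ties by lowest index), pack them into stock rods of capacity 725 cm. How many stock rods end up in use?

5

  675 → stock rod 1 (new)  [load 675/725]
  475 → stock rod 2 (new)  [load 475/725]
  300 → stock rod 3 (new)  [load 300/725]
  200 → stock rod 2  [load 675/725]
  275 → stock rod 3  [load 575/725]
  650 → stock rod 4 (new)  [load 650/725]
  625 → stock rod 5 (new)  [load 625/725]
5 stock rods opened.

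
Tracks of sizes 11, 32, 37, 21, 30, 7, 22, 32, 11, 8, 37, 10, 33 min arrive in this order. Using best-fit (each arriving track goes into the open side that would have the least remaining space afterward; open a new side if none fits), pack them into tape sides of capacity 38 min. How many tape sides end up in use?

  11 → side 1 (new)  [load 11/38]
  32 → side 2 (new)  [load 32/38]
  37 → side 3 (new)  [load 37/38]
  21 → side 1  [load 32/38]
  30 → side 4 (new)  [load 30/38]
  7 → side 4  [load 37/38]
  22 → side 5 (new)  [load 22/38]
  32 → side 6 (new)  [load 32/38]
  11 → side 5  [load 33/38]
  8 → side 7 (new)  [load 8/38]
  37 → side 8 (new)  [load 37/38]
  10 → side 7  [load 18/38]
  33 → side 9 (new)  [load 33/38]
9 tape sides opened.

9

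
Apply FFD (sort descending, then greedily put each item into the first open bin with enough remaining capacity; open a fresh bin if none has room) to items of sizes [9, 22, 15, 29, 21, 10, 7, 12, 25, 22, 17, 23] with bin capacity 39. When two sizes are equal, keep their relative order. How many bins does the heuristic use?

6

Sorted descending: 29, 25, 23, 22, 22, 21, 17, 15, 12, 10, 9, 7.
  29 → bin 1 (new)  [load 29/39]
  25 → bin 2 (new)  [load 25/39]
  23 → bin 3 (new)  [load 23/39]
  22 → bin 4 (new)  [load 22/39]
  22 → bin 5 (new)  [load 22/39]
  21 → bin 6 (new)  [load 21/39]
  17 → bin 4  [load 39/39]
  15 → bin 3  [load 38/39]
  12 → bin 2  [load 37/39]
  10 → bin 1  [load 39/39]
  9 → bin 5  [load 31/39]
  7 → bin 5  [load 38/39]
6 bins opened.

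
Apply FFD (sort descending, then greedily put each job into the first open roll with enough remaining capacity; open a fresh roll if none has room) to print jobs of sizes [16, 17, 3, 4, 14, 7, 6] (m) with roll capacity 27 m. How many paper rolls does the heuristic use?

3

Sorted descending: 17, 16, 14, 7, 6, 4, 3.
  17 → roll 1 (new)  [load 17/27]
  16 → roll 2 (new)  [load 16/27]
  14 → roll 3 (new)  [load 14/27]
  7 → roll 1  [load 24/27]
  6 → roll 2  [load 22/27]
  4 → roll 2  [load 26/27]
  3 → roll 1  [load 27/27]
3 paper rolls opened.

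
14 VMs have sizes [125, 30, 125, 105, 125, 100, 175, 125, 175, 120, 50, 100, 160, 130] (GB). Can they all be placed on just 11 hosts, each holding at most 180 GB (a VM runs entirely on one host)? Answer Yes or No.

Total = 1645 GB; ⌈1645/180⌉ = 10.
12 VMs each exceed half the capacity and cannot share a host, forcing at least 12 hosts.
At least 12 hosts are required, but only 11 are allowed.

No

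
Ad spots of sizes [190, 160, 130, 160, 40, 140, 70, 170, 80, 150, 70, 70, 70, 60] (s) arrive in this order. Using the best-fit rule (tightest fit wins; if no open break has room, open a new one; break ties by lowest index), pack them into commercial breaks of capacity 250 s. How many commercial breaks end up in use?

7

  190 → break 1 (new)  [load 190/250]
  160 → break 2 (new)  [load 160/250]
  130 → break 3 (new)  [load 130/250]
  160 → break 4 (new)  [load 160/250]
  40 → break 1  [load 230/250]
  140 → break 5 (new)  [load 140/250]
  70 → break 2  [load 230/250]
  170 → break 6 (new)  [load 170/250]
  80 → break 6  [load 250/250]
  150 → break 7 (new)  [load 150/250]
  70 → break 4  [load 230/250]
  70 → break 7  [load 220/250]
  70 → break 5  [load 210/250]
  60 → break 3  [load 190/250]
7 commercial breaks opened.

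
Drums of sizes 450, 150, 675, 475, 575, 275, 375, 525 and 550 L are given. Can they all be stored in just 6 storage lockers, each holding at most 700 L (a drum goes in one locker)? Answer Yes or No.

No

Total = 4050 L; ⌈4050/700⌉ = 6.
7 drums each exceed half the capacity and cannot share a locker, forcing at least 7 storage lockers.
At least 7 storage lockers are required, but only 6 are allowed.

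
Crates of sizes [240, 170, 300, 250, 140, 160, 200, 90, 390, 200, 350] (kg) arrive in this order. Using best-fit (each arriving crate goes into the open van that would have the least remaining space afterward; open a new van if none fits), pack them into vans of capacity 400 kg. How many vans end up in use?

7

  240 → van 1 (new)  [load 240/400]
  170 → van 2 (new)  [load 170/400]
  300 → van 3 (new)  [load 300/400]
  250 → van 4 (new)  [load 250/400]
  140 → van 4  [load 390/400]
  160 → van 1  [load 400/400]
  200 → van 2  [load 370/400]
  90 → van 3  [load 390/400]
  390 → van 5 (new)  [load 390/400]
  200 → van 6 (new)  [load 200/400]
  350 → van 7 (new)  [load 350/400]
7 vans opened.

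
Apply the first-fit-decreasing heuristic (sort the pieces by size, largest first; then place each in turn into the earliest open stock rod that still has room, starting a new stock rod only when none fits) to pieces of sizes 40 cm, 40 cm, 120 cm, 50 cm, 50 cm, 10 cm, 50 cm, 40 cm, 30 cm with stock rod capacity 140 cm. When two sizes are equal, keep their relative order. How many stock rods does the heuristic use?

4

Sorted descending: 120, 50, 50, 50, 40, 40, 40, 30, 10.
  120 → stock rod 1 (new)  [load 120/140]
  50 → stock rod 2 (new)  [load 50/140]
  50 → stock rod 2  [load 100/140]
  50 → stock rod 3 (new)  [load 50/140]
  40 → stock rod 2  [load 140/140]
  40 → stock rod 3  [load 90/140]
  40 → stock rod 3  [load 130/140]
  30 → stock rod 4 (new)  [load 30/140]
  10 → stock rod 1  [load 130/140]
4 stock rods opened.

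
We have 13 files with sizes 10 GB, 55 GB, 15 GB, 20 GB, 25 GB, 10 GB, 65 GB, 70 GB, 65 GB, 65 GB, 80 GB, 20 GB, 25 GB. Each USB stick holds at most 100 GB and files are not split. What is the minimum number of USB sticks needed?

6

Total = 80 + 70 + 65 + 65 + 65 + 55 + 25 + 25 + 20 + 20 + 15 + 10 + 10 = 525 GB.
Lower bound: ⌈525/100⌉ = 6 USB sticks.
A packing using 6 USB sticks:
  USB stick 1: 80 + 20 = 100
  USB stick 2: 70 + 25 = 95
  USB stick 3: 65 + 25 + 10 = 100
  USB stick 4: 65 + 20 + 15 = 100
  USB stick 5: 65 + 10 = 75
  USB stick 6: 55 = 55
This matches the lower bound, so 6 is optimal.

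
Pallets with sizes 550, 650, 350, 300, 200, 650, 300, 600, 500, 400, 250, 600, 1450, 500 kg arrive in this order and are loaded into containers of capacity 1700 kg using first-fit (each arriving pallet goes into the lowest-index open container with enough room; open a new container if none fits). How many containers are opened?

5

  550 → container 1 (new)  [load 550/1700]
  650 → container 1  [load 1200/1700]
  350 → container 1  [load 1550/1700]
  300 → container 2 (new)  [load 300/1700]
  200 → container 2  [load 500/1700]
  650 → container 2  [load 1150/1700]
  300 → container 2  [load 1450/1700]
  600 → container 3 (new)  [load 600/1700]
  500 → container 3  [load 1100/1700]
  400 → container 3  [load 1500/1700]
  250 → container 2  [load 1700/1700]
  600 → container 4 (new)  [load 600/1700]
  1450 → container 5 (new)  [load 1450/1700]
  500 → container 4  [load 1100/1700]
5 containers opened.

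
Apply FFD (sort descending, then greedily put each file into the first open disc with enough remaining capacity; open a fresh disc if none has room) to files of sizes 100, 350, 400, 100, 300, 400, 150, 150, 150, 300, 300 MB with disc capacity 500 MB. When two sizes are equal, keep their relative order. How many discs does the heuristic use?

Sorted descending: 400, 400, 350, 300, 300, 300, 150, 150, 150, 100, 100.
  400 → disc 1 (new)  [load 400/500]
  400 → disc 2 (new)  [load 400/500]
  350 → disc 3 (new)  [load 350/500]
  300 → disc 4 (new)  [load 300/500]
  300 → disc 5 (new)  [load 300/500]
  300 → disc 6 (new)  [load 300/500]
  150 → disc 3  [load 500/500]
  150 → disc 4  [load 450/500]
  150 → disc 5  [load 450/500]
  100 → disc 1  [load 500/500]
  100 → disc 2  [load 500/500]
6 discs opened.

6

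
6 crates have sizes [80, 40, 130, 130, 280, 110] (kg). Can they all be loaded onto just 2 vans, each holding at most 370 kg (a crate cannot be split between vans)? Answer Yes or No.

No

Total = 770 kg; ⌈770/370⌉ = 3.
At least 3 vans are required, but only 2 are allowed.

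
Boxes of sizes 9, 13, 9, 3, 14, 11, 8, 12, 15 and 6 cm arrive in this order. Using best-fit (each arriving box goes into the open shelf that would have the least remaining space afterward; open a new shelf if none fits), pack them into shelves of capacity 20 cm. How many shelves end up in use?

6

  9 → shelf 1 (new)  [load 9/20]
  13 → shelf 2 (new)  [load 13/20]
  9 → shelf 1  [load 18/20]
  3 → shelf 2  [load 16/20]
  14 → shelf 3 (new)  [load 14/20]
  11 → shelf 4 (new)  [load 11/20]
  8 → shelf 4  [load 19/20]
  12 → shelf 5 (new)  [load 12/20]
  15 → shelf 6 (new)  [load 15/20]
  6 → shelf 3  [load 20/20]
6 shelves opened.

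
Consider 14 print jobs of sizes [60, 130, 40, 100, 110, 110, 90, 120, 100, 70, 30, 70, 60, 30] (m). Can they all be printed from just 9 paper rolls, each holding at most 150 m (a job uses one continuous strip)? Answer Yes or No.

A valid assignment using 9 paper rolls:
  roll 1: 130 = 130
  roll 2: 120 + 30 = 150
  roll 3: 110 + 40 = 150
  roll 4: 110 + 30 = 140
  roll 5: 100 = 100
  roll 6: 100 = 100
  roll 7: 90 + 60 = 150
  roll 8: 70 + 70 = 140
  roll 9: 60 = 60
Every load is within 150 m, so 9 paper rolls suffice.

Yes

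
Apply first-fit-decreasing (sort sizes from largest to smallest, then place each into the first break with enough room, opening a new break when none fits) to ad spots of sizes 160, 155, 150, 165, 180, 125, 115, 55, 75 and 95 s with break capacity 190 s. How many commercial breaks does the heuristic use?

8

Sorted descending: 180, 165, 160, 155, 150, 125, 115, 95, 75, 55.
  180 → break 1 (new)  [load 180/190]
  165 → break 2 (new)  [load 165/190]
  160 → break 3 (new)  [load 160/190]
  155 → break 4 (new)  [load 155/190]
  150 → break 5 (new)  [load 150/190]
  125 → break 6 (new)  [load 125/190]
  115 → break 7 (new)  [load 115/190]
  95 → break 8 (new)  [load 95/190]
  75 → break 7  [load 190/190]
  55 → break 6  [load 180/190]
8 commercial breaks opened.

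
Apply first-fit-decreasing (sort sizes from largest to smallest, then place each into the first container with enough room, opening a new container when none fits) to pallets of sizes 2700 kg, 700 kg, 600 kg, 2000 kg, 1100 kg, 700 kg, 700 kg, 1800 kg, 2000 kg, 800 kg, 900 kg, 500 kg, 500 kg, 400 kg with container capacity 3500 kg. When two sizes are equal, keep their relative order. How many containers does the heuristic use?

Sorted descending: 2700, 2000, 2000, 1800, 1100, 900, 800, 700, 700, 700, 600, 500, 500, 400.
  2700 → container 1 (new)  [load 2700/3500]
  2000 → container 2 (new)  [load 2000/3500]
  2000 → container 3 (new)  [load 2000/3500]
  1800 → container 4 (new)  [load 1800/3500]
  1100 → container 2  [load 3100/3500]
  900 → container 3  [load 2900/3500]
  800 → container 1  [load 3500/3500]
  700 → container 4  [load 2500/3500]
  700 → container 4  [load 3200/3500]
  700 → container 5 (new)  [load 700/3500]
  600 → container 3  [load 3500/3500]
  500 → container 5  [load 1200/3500]
  500 → container 5  [load 1700/3500]
  400 → container 2  [load 3500/3500]
5 containers opened.

5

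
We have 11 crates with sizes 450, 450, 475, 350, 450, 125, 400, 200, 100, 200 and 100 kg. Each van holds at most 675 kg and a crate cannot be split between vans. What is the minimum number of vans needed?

Total = 475 + 450 + 450 + 450 + 400 + 350 + 200 + 200 + 125 + 100 + 100 = 3300 kg.
Lower bound: ⌈3300/675⌉ = 5 vans.
Also, 6 crates each exceed 675/2 kg, and no two of those can share a van, so at least 6 vans are needed.
A packing using 6 vans:
  van 1: 475 + 200 = 675
  van 2: 450 + 200 = 650
  van 3: 450 + 125 + 100 = 675
  van 4: 450 + 100 = 550
  van 5: 400 = 400
  van 6: 350 = 350
This matches the lower bound, so 6 is optimal.

6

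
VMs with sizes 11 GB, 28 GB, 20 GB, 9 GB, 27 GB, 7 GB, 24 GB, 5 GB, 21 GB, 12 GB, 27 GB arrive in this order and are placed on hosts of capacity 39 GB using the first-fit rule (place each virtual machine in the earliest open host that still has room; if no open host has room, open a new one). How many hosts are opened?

6

  11 → host 1 (new)  [load 11/39]
  28 → host 1  [load 39/39]
  20 → host 2 (new)  [load 20/39]
  9 → host 2  [load 29/39]
  27 → host 3 (new)  [load 27/39]
  7 → host 2  [load 36/39]
  24 → host 4 (new)  [load 24/39]
  5 → host 3  [load 32/39]
  21 → host 5 (new)  [load 21/39]
  12 → host 4  [load 36/39]
  27 → host 6 (new)  [load 27/39]
6 hosts opened.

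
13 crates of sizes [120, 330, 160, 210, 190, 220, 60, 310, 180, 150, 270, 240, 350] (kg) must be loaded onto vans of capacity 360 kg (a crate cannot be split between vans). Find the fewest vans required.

Total = 350 + 330 + 310 + 270 + 240 + 220 + 210 + 190 + 180 + 160 + 150 + 120 + 60 = 2790 kg.
Lower bound: ⌈2790/360⌉ = 8 vans.
A packing using 9 vans:
  van 1: 350 = 350
  van 2: 330 = 330
  van 3: 310 = 310
  van 4: 270 + 60 = 330
  van 5: 240 + 120 = 360
  van 6: 220 = 220
  van 7: 210 + 150 = 360
  van 8: 190 + 160 = 350
  van 9: 180 = 180
No arrangement into 8 vans stays within capacity, so 9 is optimal.

9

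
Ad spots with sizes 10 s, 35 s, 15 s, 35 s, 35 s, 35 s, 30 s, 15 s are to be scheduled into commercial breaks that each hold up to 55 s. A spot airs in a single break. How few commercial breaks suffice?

Total = 35 + 35 + 35 + 35 + 30 + 15 + 15 + 10 = 210 s.
Lower bound: ⌈210/55⌉ = 4 commercial breaks.
Also, 5 ad spots each exceed 55/2 s, and no two of those can share a break, so at least 5 commercial breaks are needed.
A packing using 5 commercial breaks:
  break 1: 35 + 15 = 50
  break 2: 35 + 15 = 50
  break 3: 35 + 10 = 45
  break 4: 35 = 35
  break 5: 30 = 30
This matches the lower bound, so 5 is optimal.

5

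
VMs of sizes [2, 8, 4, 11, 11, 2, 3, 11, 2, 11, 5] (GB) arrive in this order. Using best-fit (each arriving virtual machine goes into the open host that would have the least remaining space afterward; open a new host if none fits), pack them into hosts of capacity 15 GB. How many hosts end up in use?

  2 → host 1 (new)  [load 2/15]
  8 → host 1  [load 10/15]
  4 → host 1  [load 14/15]
  11 → host 2 (new)  [load 11/15]
  11 → host 3 (new)  [load 11/15]
  2 → host 2  [load 13/15]
  3 → host 3  [load 14/15]
  11 → host 4 (new)  [load 11/15]
  2 → host 2  [load 15/15]
  11 → host 5 (new)  [load 11/15]
  5 → host 6 (new)  [load 5/15]
6 hosts opened.

6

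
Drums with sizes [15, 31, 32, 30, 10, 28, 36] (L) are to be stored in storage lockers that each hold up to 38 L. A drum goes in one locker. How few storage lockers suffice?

6

Total = 36 + 32 + 31 + 30 + 28 + 15 + 10 = 182 L.
Lower bound: ⌈182/38⌉ = 5 storage lockers.
A packing using 6 storage lockers:
  locker 1: 36 = 36
  locker 2: 32 = 32
  locker 3: 31 = 31
  locker 4: 30 = 30
  locker 5: 28 + 10 = 38
  locker 6: 15 = 15
No arrangement into 5 storage lockers stays within capacity, so 6 is optimal.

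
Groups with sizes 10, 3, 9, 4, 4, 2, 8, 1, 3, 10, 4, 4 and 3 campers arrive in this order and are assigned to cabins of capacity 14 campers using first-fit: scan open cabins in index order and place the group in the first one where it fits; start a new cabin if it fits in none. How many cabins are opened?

5

  10 → cabin 1 (new)  [load 10/14]
  3 → cabin 1  [load 13/14]
  9 → cabin 2 (new)  [load 9/14]
  4 → cabin 2  [load 13/14]
  4 → cabin 3 (new)  [load 4/14]
  2 → cabin 3  [load 6/14]
  8 → cabin 3  [load 14/14]
  1 → cabin 1  [load 14/14]
  3 → cabin 4 (new)  [load 3/14]
  10 → cabin 4  [load 13/14]
  4 → cabin 5 (new)  [load 4/14]
  4 → cabin 5  [load 8/14]
  3 → cabin 5  [load 11/14]
5 cabins opened.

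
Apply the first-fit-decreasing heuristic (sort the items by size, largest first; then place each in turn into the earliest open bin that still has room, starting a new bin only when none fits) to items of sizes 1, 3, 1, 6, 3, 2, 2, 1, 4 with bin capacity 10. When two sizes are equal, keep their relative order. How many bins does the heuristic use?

3

Sorted descending: 6, 4, 3, 3, 2, 2, 1, 1, 1.
  6 → bin 1 (new)  [load 6/10]
  4 → bin 1  [load 10/10]
  3 → bin 2 (new)  [load 3/10]
  3 → bin 2  [load 6/10]
  2 → bin 2  [load 8/10]
  2 → bin 2  [load 10/10]
  1 → bin 3 (new)  [load 1/10]
  1 → bin 3  [load 2/10]
  1 → bin 3  [load 3/10]
3 bins opened.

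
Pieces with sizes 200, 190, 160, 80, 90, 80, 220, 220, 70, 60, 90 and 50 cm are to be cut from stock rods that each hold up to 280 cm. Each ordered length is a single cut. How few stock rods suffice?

6

Total = 220 + 220 + 200 + 190 + 160 + 90 + 90 + 80 + 80 + 70 + 60 + 50 = 1510 cm.
Lower bound: ⌈1510/280⌉ = 6 stock rods.
A packing using 6 stock rods:
  stock rod 1: 220 + 60 = 280
  stock rod 2: 220 + 50 = 270
  stock rod 3: 200 + 80 = 280
  stock rod 4: 190 + 90 = 280
  stock rod 5: 160 + 90 = 250
  stock rod 6: 80 + 70 = 150
This matches the lower bound, so 6 is optimal.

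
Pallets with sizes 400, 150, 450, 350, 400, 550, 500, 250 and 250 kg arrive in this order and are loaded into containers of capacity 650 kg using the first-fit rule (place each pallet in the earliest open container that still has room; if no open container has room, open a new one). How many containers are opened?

6

  400 → container 1 (new)  [load 400/650]
  150 → container 1  [load 550/650]
  450 → container 2 (new)  [load 450/650]
  350 → container 3 (new)  [load 350/650]
  400 → container 4 (new)  [load 400/650]
  550 → container 5 (new)  [load 550/650]
  500 → container 6 (new)  [load 500/650]
  250 → container 3  [load 600/650]
  250 → container 4  [load 650/650]
6 containers opened.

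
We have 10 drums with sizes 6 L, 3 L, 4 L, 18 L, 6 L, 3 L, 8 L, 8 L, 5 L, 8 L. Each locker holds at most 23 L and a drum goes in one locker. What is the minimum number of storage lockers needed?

Total = 18 + 8 + 8 + 8 + 6 + 6 + 5 + 4 + 3 + 3 = 69 L.
Lower bound: ⌈69/23⌉ = 3 storage lockers.
A packing using 3 storage lockers:
  locker 1: 18 + 5 = 23
  locker 2: 8 + 8 + 4 + 3 = 23
  locker 3: 8 + 6 + 6 + 3 = 23
This matches the lower bound, so 3 is optimal.

3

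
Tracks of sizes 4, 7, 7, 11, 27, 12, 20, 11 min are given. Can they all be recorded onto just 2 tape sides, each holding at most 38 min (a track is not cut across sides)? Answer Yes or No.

Total = 99 min; ⌈99/38⌉ = 3.
At least 3 tape sides are required, but only 2 are allowed.

No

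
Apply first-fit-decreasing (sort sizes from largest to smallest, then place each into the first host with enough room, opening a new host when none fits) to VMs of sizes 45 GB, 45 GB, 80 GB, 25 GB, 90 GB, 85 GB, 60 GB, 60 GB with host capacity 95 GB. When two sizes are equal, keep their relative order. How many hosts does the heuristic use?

6

Sorted descending: 90, 85, 80, 60, 60, 45, 45, 25.
  90 → host 1 (new)  [load 90/95]
  85 → host 2 (new)  [load 85/95]
  80 → host 3 (new)  [load 80/95]
  60 → host 4 (new)  [load 60/95]
  60 → host 5 (new)  [load 60/95]
  45 → host 6 (new)  [load 45/95]
  45 → host 6  [load 90/95]
  25 → host 4  [load 85/95]
6 hosts opened.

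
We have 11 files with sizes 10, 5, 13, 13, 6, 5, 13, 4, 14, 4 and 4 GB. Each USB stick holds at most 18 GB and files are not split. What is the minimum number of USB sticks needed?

Total = 14 + 13 + 13 + 13 + 10 + 6 + 5 + 5 + 4 + 4 + 4 = 91 GB.
Lower bound: ⌈91/18⌉ = 6 USB sticks.
A packing using 6 USB sticks:
  USB stick 1: 14 + 4 = 18
  USB stick 2: 13 + 5 = 18
  USB stick 3: 13 + 5 = 18
  USB stick 4: 13 + 4 = 17
  USB stick 5: 10 + 6 = 16
  USB stick 6: 4 = 4
This matches the lower bound, so 6 is optimal.

6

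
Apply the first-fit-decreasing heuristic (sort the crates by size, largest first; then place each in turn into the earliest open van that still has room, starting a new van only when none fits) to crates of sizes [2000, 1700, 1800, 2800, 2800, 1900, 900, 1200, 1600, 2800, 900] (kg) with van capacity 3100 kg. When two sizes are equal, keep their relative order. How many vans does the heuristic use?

Sorted descending: 2800, 2800, 2800, 2000, 1900, 1800, 1700, 1600, 1200, 900, 900.
  2800 → van 1 (new)  [load 2800/3100]
  2800 → van 2 (new)  [load 2800/3100]
  2800 → van 3 (new)  [load 2800/3100]
  2000 → van 4 (new)  [load 2000/3100]
  1900 → van 5 (new)  [load 1900/3100]
  1800 → van 6 (new)  [load 1800/3100]
  1700 → van 7 (new)  [load 1700/3100]
  1600 → van 8 (new)  [load 1600/3100]
  1200 → van 5  [load 3100/3100]
  900 → van 4  [load 2900/3100]
  900 → van 6  [load 2700/3100]
8 vans opened.

8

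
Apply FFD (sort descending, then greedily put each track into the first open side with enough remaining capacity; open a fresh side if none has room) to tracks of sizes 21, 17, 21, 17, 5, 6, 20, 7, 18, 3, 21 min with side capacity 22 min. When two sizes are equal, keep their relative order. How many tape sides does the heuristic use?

8

Sorted descending: 21, 21, 21, 20, 18, 17, 17, 7, 6, 5, 3.
  21 → side 1 (new)  [load 21/22]
  21 → side 2 (new)  [load 21/22]
  21 → side 3 (new)  [load 21/22]
  20 → side 4 (new)  [load 20/22]
  18 → side 5 (new)  [load 18/22]
  17 → side 6 (new)  [load 17/22]
  17 → side 7 (new)  [load 17/22]
  7 → side 8 (new)  [load 7/22]
  6 → side 8  [load 13/22]
  5 → side 6  [load 22/22]
  3 → side 5  [load 21/22]
8 tape sides opened.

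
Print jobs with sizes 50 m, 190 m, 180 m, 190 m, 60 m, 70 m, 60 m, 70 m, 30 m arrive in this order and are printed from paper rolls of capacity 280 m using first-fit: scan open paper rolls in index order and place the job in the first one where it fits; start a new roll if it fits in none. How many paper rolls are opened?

  50 → roll 1 (new)  [load 50/280]
  190 → roll 1  [load 240/280]
  180 → roll 2 (new)  [load 180/280]
  190 → roll 3 (new)  [load 190/280]
  60 → roll 2  [load 240/280]
  70 → roll 3  [load 260/280]
  60 → roll 4 (new)  [load 60/280]
  70 → roll 4  [load 130/280]
  30 → roll 1  [load 270/280]
4 paper rolls opened.

4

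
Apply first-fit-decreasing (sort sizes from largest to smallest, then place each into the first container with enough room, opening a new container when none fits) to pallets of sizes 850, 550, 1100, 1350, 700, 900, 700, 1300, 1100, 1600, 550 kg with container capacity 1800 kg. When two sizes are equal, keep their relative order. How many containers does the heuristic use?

Sorted descending: 1600, 1350, 1300, 1100, 1100, 900, 850, 700, 700, 550, 550.
  1600 → container 1 (new)  [load 1600/1800]
  1350 → container 2 (new)  [load 1350/1800]
  1300 → container 3 (new)  [load 1300/1800]
  1100 → container 4 (new)  [load 1100/1800]
  1100 → container 5 (new)  [load 1100/1800]
  900 → container 6 (new)  [load 900/1800]
  850 → container 6  [load 1750/1800]
  700 → container 4  [load 1800/1800]
  700 → container 5  [load 1800/1800]
  550 → container 7 (new)  [load 550/1800]
  550 → container 7  [load 1100/1800]
7 containers opened.

7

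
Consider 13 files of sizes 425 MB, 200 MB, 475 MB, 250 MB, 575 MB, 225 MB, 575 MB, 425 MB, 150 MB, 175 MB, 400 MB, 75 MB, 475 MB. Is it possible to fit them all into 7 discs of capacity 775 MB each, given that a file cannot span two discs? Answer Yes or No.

A valid assignment using 7 discs:
  disc 1: 575 + 200 = 775
  disc 2: 575 + 175 = 750
  disc 3: 475 + 250 = 725
  disc 4: 475 + 225 + 75 = 775
  disc 5: 425 + 150 = 575
  disc 6: 425 = 425
  disc 7: 400 = 400
Every load is within 775 MB, so 7 discs suffice.

Yes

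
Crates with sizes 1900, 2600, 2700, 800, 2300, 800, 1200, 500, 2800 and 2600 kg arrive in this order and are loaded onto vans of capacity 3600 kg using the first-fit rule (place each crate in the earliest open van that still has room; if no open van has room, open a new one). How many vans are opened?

  1900 → van 1 (new)  [load 1900/3600]
  2600 → van 2 (new)  [load 2600/3600]
  2700 → van 3 (new)  [load 2700/3600]
  800 → van 1  [load 2700/3600]
  2300 → van 4 (new)  [load 2300/3600]
  800 → van 1  [load 3500/3600]
  1200 → van 4  [load 3500/3600]
  500 → van 2  [load 3100/3600]
  2800 → van 5 (new)  [load 2800/3600]
  2600 → van 6 (new)  [load 2600/3600]
6 vans opened.

6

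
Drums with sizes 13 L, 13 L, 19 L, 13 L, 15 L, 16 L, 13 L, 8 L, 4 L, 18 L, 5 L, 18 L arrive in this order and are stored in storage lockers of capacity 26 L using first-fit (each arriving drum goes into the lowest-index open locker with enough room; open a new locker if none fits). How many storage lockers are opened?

  13 → locker 1 (new)  [load 13/26]
  13 → locker 1  [load 26/26]
  19 → locker 2 (new)  [load 19/26]
  13 → locker 3 (new)  [load 13/26]
  15 → locker 4 (new)  [load 15/26]
  16 → locker 5 (new)  [load 16/26]
  13 → locker 3  [load 26/26]
  8 → locker 4  [load 23/26]
  4 → locker 2  [load 23/26]
  18 → locker 6 (new)  [load 18/26]
  5 → locker 5  [load 21/26]
  18 → locker 7 (new)  [load 18/26]
7 storage lockers opened.

7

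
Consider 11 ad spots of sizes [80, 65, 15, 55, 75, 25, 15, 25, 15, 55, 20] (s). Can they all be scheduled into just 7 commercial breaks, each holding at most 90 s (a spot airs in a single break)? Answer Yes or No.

A valid assignment using 6 commercial breaks:
  break 1: 80 = 80
  break 2: 75 + 15 = 90
  break 3: 65 + 25 = 90
  break 4: 55 + 25 = 80
  break 5: 55 + 20 + 15 = 90
  break 6: 15 = 15
That uses only 6 ≤ 7, so 7 commercial breaks are enough.

Yes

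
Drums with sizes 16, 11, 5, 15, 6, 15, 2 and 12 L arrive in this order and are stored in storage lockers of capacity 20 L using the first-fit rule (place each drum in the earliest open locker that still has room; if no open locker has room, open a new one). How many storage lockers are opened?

5

  16 → locker 1 (new)  [load 16/20]
  11 → locker 2 (new)  [load 11/20]
  5 → locker 2  [load 16/20]
  15 → locker 3 (new)  [load 15/20]
  6 → locker 4 (new)  [load 6/20]
  15 → locker 5 (new)  [load 15/20]
  2 → locker 1  [load 18/20]
  12 → locker 4  [load 18/20]
5 storage lockers opened.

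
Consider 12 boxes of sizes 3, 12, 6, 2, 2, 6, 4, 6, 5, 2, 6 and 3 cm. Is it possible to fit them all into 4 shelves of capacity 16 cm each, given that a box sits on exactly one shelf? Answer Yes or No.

A valid assignment using 4 shelves:
  shelf 1: 12 + 4 = 16
  shelf 2: 6 + 6 + 3 = 15
  shelf 3: 6 + 6 + 3 = 15
  shelf 4: 5 + 2 + 2 + 2 = 11
Every load is within 16 cm, so 4 shelves suffice.

Yes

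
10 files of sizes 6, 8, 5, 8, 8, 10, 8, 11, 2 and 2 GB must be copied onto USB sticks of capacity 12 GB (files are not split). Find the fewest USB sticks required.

Total = 11 + 10 + 8 + 8 + 8 + 8 + 6 + 5 + 2 + 2 = 68 GB.
Lower bound: ⌈68/12⌉ = 6 USB sticks.
A packing using 7 USB sticks:
  USB stick 1: 11 = 11
  USB stick 2: 10 + 2 = 12
  USB stick 3: 8 + 2 = 10
  USB stick 4: 8 = 8
  USB stick 5: 8 = 8
  USB stick 6: 8 = 8
  USB stick 7: 6 + 5 = 11
No arrangement into 6 USB sticks stays within capacity, so 7 is optimal.

7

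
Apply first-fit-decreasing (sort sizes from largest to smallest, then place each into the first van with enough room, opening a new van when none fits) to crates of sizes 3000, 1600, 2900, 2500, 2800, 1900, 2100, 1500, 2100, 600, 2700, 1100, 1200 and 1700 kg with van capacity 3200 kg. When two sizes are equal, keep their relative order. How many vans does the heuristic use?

Sorted descending: 3000, 2900, 2800, 2700, 2500, 2100, 2100, 1900, 1700, 1600, 1500, 1200, 1100, 600.
  3000 → van 1 (new)  [load 3000/3200]
  2900 → van 2 (new)  [load 2900/3200]
  2800 → van 3 (new)  [load 2800/3200]
  2700 → van 4 (new)  [load 2700/3200]
  2500 → van 5 (new)  [load 2500/3200]
  2100 → van 6 (new)  [load 2100/3200]
  2100 → van 7 (new)  [load 2100/3200]
  1900 → van 8 (new)  [load 1900/3200]
  1700 → van 9 (new)  [load 1700/3200]
  1600 → van 10 (new)  [load 1600/3200]
  1500 → van 9  [load 3200/3200]
  1200 → van 8  [load 3100/3200]
  1100 → van 6  [load 3200/3200]
  600 → van 5  [load 3100/3200]
10 vans opened.

10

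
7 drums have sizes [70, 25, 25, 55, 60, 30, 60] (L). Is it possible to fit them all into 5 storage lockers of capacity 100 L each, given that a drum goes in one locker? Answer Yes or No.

A valid assignment using 4 storage lockers:
  locker 1: 70 + 30 = 100
  locker 2: 60 + 25 = 85
  locker 3: 60 + 25 = 85
  locker 4: 55 = 55
That uses only 4 ≤ 5, so 5 storage lockers are enough.

Yes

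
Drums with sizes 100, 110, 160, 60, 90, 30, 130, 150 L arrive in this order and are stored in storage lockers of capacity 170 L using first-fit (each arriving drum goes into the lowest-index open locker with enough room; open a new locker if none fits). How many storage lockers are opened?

  100 → locker 1 (new)  [load 100/170]
  110 → locker 2 (new)  [load 110/170]
  160 → locker 3 (new)  [load 160/170]
  60 → locker 1  [load 160/170]
  90 → locker 4 (new)  [load 90/170]
  30 → locker 2  [load 140/170]
  130 → locker 5 (new)  [load 130/170]
  150 → locker 6 (new)  [load 150/170]
6 storage lockers opened.

6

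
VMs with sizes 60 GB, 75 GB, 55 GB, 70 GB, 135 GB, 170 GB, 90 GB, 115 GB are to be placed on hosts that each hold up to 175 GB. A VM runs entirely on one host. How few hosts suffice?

Total = 170 + 135 + 115 + 90 + 75 + 70 + 60 + 55 = 770 GB.
Lower bound: ⌈770/175⌉ = 5 hosts.
A packing using 5 hosts:
  host 1: 170 = 170
  host 2: 135 = 135
  host 3: 115 + 60 = 175
  host 4: 90 + 75 = 165
  host 5: 70 + 55 = 125
This matches the lower bound, so 5 is optimal.

5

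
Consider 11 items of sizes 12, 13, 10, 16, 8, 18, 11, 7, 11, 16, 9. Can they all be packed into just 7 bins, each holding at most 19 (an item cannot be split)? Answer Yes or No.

Total = 131; ⌈131/19⌉ = 7.
8 items each exceed half the capacity and cannot share a bin, forcing at least 8 bins.
At least 8 bins are required, but only 7 are allowed.

No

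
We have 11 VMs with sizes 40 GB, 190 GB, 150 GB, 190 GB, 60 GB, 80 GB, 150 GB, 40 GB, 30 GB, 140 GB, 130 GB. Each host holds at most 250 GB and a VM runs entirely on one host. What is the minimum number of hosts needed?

6

Total = 190 + 190 + 150 + 150 + 140 + 130 + 80 + 60 + 40 + 40 + 30 = 1200 GB.
Lower bound: ⌈1200/250⌉ = 5 hosts.
Also, 6 VMs each exceed 125 GB, and no two of those can share a host, so at least 6 hosts are needed.
A packing using 6 hosts:
  host 1: 190 + 60 = 250
  host 2: 190 + 40 = 230
  host 3: 150 + 80 = 230
  host 4: 150 + 40 + 30 = 220
  host 5: 140 = 140
  host 6: 130 = 130
This matches the lower bound, so 6 is optimal.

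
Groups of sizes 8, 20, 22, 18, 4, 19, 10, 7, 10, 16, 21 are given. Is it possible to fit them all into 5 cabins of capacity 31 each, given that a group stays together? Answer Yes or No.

No

Total = 155; ⌈155/31⌉ = 5.
6 groups each exceed half the capacity and cannot share a cabin, forcing at least 6 cabins.
At least 6 cabins are required, but only 5 are allowed.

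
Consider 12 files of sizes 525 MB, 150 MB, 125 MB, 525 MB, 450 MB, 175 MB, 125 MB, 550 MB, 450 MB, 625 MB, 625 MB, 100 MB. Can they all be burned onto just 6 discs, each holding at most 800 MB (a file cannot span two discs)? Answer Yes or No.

Total = 4425 MB; ⌈4425/800⌉ = 6.
7 files each exceed half the capacity and cannot share a disc, forcing at least 7 discs.
At least 7 discs are required, but only 6 are allowed.

No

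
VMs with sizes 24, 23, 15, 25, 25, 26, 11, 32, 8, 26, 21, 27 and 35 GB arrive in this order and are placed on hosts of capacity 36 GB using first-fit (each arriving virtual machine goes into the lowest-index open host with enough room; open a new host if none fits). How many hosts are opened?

  24 → host 1 (new)  [load 24/36]
  23 → host 2 (new)  [load 23/36]
  15 → host 3 (new)  [load 15/36]
  25 → host 4 (new)  [load 25/36]
  25 → host 5 (new)  [load 25/36]
  26 → host 6 (new)  [load 26/36]
  11 → host 1  [load 35/36]
  32 → host 7 (new)  [load 32/36]
  8 → host 2  [load 31/36]
  26 → host 8 (new)  [load 26/36]
  21 → host 3  [load 36/36]
  27 → host 9 (new)  [load 27/36]
  35 → host 10 (new)  [load 35/36]
10 hosts opened.

10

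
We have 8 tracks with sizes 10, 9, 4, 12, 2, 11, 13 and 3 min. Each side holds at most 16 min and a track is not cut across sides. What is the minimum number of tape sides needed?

Total = 13 + 12 + 11 + 10 + 9 + 4 + 3 + 2 = 64 min.
Lower bound: ⌈64/16⌉ = 4 tape sides.
Also, 5 tracks each exceed 8 min, and no two of those can share a side, so at least 5 tape sides are needed.
A packing using 5 tape sides:
  side 1: 13 + 3 = 16
  side 2: 12 + 4 = 16
  side 3: 11 + 2 = 13
  side 4: 10 = 10
  side 5: 9 = 9
This matches the lower bound, so 5 is optimal.

5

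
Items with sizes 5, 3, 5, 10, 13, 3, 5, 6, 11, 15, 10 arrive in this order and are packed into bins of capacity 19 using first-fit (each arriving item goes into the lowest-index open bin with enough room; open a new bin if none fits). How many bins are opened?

6

  5 → bin 1 (new)  [load 5/19]
  3 → bin 1  [load 8/19]
  5 → bin 1  [load 13/19]
  10 → bin 2 (new)  [load 10/19]
  13 → bin 3 (new)  [load 13/19]
  3 → bin 1  [load 16/19]
  5 → bin 2  [load 15/19]
  6 → bin 3  [load 19/19]
  11 → bin 4 (new)  [load 11/19]
  15 → bin 5 (new)  [load 15/19]
  10 → bin 6 (new)  [load 10/19]
6 bins opened.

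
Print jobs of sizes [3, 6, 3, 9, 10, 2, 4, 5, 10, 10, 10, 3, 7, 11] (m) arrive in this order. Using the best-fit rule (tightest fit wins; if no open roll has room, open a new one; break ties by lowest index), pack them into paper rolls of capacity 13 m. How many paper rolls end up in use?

  3 → roll 1 (new)  [load 3/13]
  6 → roll 1  [load 9/13]
  3 → roll 1  [load 12/13]
  9 → roll 2 (new)  [load 9/13]
  10 → roll 3 (new)  [load 10/13]
  2 → roll 3  [load 12/13]
  4 → roll 2  [load 13/13]
  5 → roll 4 (new)  [load 5/13]
  10 → roll 5 (new)  [load 10/13]
  10 → roll 6 (new)  [load 10/13]
  10 → roll 7 (new)  [load 10/13]
  3 → roll 5  [load 13/13]
  7 → roll 4  [load 12/13]
  11 → roll 8 (new)  [load 11/13]
8 paper rolls opened.

8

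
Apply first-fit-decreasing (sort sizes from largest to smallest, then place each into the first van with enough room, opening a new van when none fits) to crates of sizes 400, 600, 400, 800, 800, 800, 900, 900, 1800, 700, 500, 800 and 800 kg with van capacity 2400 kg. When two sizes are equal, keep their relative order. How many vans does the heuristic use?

Sorted descending: 1800, 900, 900, 800, 800, 800, 800, 800, 700, 600, 500, 400, 400.
  1800 → van 1 (new)  [load 1800/2400]
  900 → van 2 (new)  [load 900/2400]
  900 → van 2  [load 1800/2400]
  800 → van 3 (new)  [load 800/2400]
  800 → van 3  [load 1600/2400]
  800 → van 3  [load 2400/2400]
  800 → van 4 (new)  [load 800/2400]
  800 → van 4  [load 1600/2400]
  700 → van 4  [load 2300/2400]
  600 → van 1  [load 2400/2400]
  500 → van 2  [load 2300/2400]
  400 → van 5 (new)  [load 400/2400]
  400 → van 5  [load 800/2400]
5 vans opened.

5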